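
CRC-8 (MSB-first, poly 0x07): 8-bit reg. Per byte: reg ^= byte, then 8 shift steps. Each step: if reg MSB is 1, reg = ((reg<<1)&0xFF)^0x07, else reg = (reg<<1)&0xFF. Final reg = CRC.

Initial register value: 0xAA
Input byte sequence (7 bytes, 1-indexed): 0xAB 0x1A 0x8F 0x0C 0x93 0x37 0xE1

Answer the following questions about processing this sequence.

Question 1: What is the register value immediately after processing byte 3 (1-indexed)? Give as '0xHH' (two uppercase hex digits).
After byte 1 (0xAB): reg=0x07
After byte 2 (0x1A): reg=0x53
After byte 3 (0x8F): reg=0x1A

Answer: 0x1A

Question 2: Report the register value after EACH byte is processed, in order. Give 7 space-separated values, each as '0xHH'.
0x07 0x53 0x1A 0x62 0xD9 0x84 0x3C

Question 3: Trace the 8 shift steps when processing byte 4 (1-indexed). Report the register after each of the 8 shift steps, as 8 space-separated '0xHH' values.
After byte 1 (0xAB): reg=0x07
After byte 2 (0x1A): reg=0x53
After byte 3 (0x8F): reg=0x1A
Register before byte 4: 0x1A
After XOR with byte 0x0C: 0x16

Answer: 0x2C 0x58 0xB0 0x67 0xCE 0x9B 0x31 0x62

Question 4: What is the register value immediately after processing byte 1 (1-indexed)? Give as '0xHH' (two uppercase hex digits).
Answer: 0x07

Derivation:
After byte 1 (0xAB): reg=0x07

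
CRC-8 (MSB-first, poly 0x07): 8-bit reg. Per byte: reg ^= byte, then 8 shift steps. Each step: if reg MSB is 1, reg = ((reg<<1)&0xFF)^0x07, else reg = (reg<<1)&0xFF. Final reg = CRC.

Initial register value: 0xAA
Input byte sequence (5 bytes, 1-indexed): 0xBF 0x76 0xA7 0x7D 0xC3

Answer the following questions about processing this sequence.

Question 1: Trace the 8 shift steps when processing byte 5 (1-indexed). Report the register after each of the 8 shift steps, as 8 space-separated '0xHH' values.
After byte 1 (0xBF): reg=0x6B
After byte 2 (0x76): reg=0x53
After byte 3 (0xA7): reg=0xC2
After byte 4 (0x7D): reg=0x34
Register before byte 5: 0x34
After XOR with byte 0xC3: 0xF7

Answer: 0xE9 0xD5 0xAD 0x5D 0xBA 0x73 0xE6 0xCB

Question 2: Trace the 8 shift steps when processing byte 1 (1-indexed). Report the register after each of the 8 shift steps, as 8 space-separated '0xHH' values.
Register before byte 1: 0xAA
After XOR with byte 0xBF: 0x15

Answer: 0x2A 0x54 0xA8 0x57 0xAE 0x5B 0xB6 0x6B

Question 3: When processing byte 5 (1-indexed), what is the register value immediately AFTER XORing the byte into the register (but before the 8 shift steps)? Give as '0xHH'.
Register before byte 5: 0x34
Byte 5: 0xC3
0x34 XOR 0xC3 = 0xF7

Answer: 0xF7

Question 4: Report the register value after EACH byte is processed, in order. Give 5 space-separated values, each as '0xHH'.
0x6B 0x53 0xC2 0x34 0xCB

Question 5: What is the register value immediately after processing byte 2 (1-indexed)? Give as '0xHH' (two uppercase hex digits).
Answer: 0x53

Derivation:
After byte 1 (0xBF): reg=0x6B
After byte 2 (0x76): reg=0x53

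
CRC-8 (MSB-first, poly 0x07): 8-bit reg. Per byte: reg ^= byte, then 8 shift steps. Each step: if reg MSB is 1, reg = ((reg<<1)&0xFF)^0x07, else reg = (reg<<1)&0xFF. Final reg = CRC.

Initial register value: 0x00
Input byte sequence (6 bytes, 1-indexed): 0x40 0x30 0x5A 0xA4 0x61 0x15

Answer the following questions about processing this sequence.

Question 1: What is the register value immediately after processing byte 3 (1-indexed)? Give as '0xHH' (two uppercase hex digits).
Answer: 0xFE

Derivation:
After byte 1 (0x40): reg=0xC7
After byte 2 (0x30): reg=0xCB
After byte 3 (0x5A): reg=0xFE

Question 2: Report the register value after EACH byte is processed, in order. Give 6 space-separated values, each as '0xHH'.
0xC7 0xCB 0xFE 0x81 0xAE 0x28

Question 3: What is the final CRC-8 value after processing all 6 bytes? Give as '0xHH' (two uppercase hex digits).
Answer: 0x28

Derivation:
After byte 1 (0x40): reg=0xC7
After byte 2 (0x30): reg=0xCB
After byte 3 (0x5A): reg=0xFE
After byte 4 (0xA4): reg=0x81
After byte 5 (0x61): reg=0xAE
After byte 6 (0x15): reg=0x28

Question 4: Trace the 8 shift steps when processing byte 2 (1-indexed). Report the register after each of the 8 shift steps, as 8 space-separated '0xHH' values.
Answer: 0xE9 0xD5 0xAD 0x5D 0xBA 0x73 0xE6 0xCB

Derivation:
After byte 1 (0x40): reg=0xC7
Register before byte 2: 0xC7
After XOR with byte 0x30: 0xF7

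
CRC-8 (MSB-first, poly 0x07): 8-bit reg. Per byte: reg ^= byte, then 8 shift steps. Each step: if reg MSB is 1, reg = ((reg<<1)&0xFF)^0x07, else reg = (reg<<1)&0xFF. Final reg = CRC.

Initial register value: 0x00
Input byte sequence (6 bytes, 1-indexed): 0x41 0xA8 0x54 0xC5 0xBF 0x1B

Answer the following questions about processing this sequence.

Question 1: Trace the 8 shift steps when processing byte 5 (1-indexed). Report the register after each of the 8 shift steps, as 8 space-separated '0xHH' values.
After byte 1 (0x41): reg=0xC0
After byte 2 (0xA8): reg=0x1F
After byte 3 (0x54): reg=0xF6
After byte 4 (0xC5): reg=0x99
Register before byte 5: 0x99
After XOR with byte 0xBF: 0x26

Answer: 0x4C 0x98 0x37 0x6E 0xDC 0xBF 0x79 0xF2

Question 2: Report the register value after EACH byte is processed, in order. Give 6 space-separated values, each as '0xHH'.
0xC0 0x1F 0xF6 0x99 0xF2 0x91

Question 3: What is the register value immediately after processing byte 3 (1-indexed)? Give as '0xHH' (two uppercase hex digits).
After byte 1 (0x41): reg=0xC0
After byte 2 (0xA8): reg=0x1F
After byte 3 (0x54): reg=0xF6

Answer: 0xF6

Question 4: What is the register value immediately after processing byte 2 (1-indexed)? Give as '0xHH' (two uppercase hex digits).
Answer: 0x1F

Derivation:
After byte 1 (0x41): reg=0xC0
After byte 2 (0xA8): reg=0x1F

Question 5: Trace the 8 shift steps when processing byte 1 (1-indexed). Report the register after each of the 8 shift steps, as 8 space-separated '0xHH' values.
Register before byte 1: 0x00
After XOR with byte 0x41: 0x41

Answer: 0x82 0x03 0x06 0x0C 0x18 0x30 0x60 0xC0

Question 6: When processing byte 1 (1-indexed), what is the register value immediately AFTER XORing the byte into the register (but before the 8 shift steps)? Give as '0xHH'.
Register before byte 1: 0x00
Byte 1: 0x41
0x00 XOR 0x41 = 0x41

Answer: 0x41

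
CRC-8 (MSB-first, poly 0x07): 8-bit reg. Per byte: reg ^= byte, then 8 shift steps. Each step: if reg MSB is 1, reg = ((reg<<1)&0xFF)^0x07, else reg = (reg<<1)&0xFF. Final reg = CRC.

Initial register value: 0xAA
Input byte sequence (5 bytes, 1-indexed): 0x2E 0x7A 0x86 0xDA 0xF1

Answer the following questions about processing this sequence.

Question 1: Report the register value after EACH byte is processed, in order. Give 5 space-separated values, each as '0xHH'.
0x95 0x83 0x1B 0x49 0x21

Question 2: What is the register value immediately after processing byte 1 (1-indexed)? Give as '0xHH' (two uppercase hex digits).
Answer: 0x95

Derivation:
After byte 1 (0x2E): reg=0x95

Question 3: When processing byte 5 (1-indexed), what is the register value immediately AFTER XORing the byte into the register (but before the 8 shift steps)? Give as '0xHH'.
Register before byte 5: 0x49
Byte 5: 0xF1
0x49 XOR 0xF1 = 0xB8

Answer: 0xB8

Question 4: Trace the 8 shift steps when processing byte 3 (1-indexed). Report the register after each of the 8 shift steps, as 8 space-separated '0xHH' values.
Answer: 0x0A 0x14 0x28 0x50 0xA0 0x47 0x8E 0x1B

Derivation:
After byte 1 (0x2E): reg=0x95
After byte 2 (0x7A): reg=0x83
Register before byte 3: 0x83
After XOR with byte 0x86: 0x05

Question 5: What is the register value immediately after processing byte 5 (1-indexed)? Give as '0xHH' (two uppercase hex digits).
Answer: 0x21

Derivation:
After byte 1 (0x2E): reg=0x95
After byte 2 (0x7A): reg=0x83
After byte 3 (0x86): reg=0x1B
After byte 4 (0xDA): reg=0x49
After byte 5 (0xF1): reg=0x21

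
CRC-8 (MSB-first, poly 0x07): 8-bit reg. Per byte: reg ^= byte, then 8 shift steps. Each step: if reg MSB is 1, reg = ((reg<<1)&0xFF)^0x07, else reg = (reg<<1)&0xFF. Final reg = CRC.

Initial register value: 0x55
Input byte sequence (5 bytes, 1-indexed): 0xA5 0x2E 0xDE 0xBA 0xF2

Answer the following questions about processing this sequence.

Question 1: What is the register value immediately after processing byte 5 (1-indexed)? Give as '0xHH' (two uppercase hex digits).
After byte 1 (0xA5): reg=0xDE
After byte 2 (0x2E): reg=0xDE
After byte 3 (0xDE): reg=0x00
After byte 4 (0xBA): reg=0x2F
After byte 5 (0xF2): reg=0x1D

Answer: 0x1D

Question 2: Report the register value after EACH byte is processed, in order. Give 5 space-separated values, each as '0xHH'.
0xDE 0xDE 0x00 0x2F 0x1D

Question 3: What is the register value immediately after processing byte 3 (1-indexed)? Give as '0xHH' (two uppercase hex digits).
After byte 1 (0xA5): reg=0xDE
After byte 2 (0x2E): reg=0xDE
After byte 3 (0xDE): reg=0x00

Answer: 0x00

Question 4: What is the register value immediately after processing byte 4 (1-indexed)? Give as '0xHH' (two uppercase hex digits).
After byte 1 (0xA5): reg=0xDE
After byte 2 (0x2E): reg=0xDE
After byte 3 (0xDE): reg=0x00
After byte 4 (0xBA): reg=0x2F

Answer: 0x2F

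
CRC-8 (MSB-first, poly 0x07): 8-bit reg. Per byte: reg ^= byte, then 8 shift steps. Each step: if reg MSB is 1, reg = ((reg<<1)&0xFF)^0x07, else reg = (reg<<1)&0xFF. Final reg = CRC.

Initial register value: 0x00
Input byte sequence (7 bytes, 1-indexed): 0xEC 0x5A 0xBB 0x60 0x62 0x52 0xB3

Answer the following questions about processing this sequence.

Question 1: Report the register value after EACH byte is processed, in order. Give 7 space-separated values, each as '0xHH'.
0x8A 0x3E 0x92 0xD0 0x17 0xDC 0x0A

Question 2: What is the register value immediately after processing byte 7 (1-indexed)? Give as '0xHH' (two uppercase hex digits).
Answer: 0x0A

Derivation:
After byte 1 (0xEC): reg=0x8A
After byte 2 (0x5A): reg=0x3E
After byte 3 (0xBB): reg=0x92
After byte 4 (0x60): reg=0xD0
After byte 5 (0x62): reg=0x17
After byte 6 (0x52): reg=0xDC
After byte 7 (0xB3): reg=0x0A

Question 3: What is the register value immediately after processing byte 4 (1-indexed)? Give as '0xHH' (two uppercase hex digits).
After byte 1 (0xEC): reg=0x8A
After byte 2 (0x5A): reg=0x3E
After byte 3 (0xBB): reg=0x92
After byte 4 (0x60): reg=0xD0

Answer: 0xD0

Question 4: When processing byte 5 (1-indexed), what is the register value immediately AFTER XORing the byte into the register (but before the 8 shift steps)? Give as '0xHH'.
Register before byte 5: 0xD0
Byte 5: 0x62
0xD0 XOR 0x62 = 0xB2

Answer: 0xB2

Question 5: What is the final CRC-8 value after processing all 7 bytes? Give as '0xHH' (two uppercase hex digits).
After byte 1 (0xEC): reg=0x8A
After byte 2 (0x5A): reg=0x3E
After byte 3 (0xBB): reg=0x92
After byte 4 (0x60): reg=0xD0
After byte 5 (0x62): reg=0x17
After byte 6 (0x52): reg=0xDC
After byte 7 (0xB3): reg=0x0A

Answer: 0x0A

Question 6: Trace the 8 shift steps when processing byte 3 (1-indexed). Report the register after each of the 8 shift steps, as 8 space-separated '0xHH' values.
Answer: 0x0D 0x1A 0x34 0x68 0xD0 0xA7 0x49 0x92

Derivation:
After byte 1 (0xEC): reg=0x8A
After byte 2 (0x5A): reg=0x3E
Register before byte 3: 0x3E
After XOR with byte 0xBB: 0x85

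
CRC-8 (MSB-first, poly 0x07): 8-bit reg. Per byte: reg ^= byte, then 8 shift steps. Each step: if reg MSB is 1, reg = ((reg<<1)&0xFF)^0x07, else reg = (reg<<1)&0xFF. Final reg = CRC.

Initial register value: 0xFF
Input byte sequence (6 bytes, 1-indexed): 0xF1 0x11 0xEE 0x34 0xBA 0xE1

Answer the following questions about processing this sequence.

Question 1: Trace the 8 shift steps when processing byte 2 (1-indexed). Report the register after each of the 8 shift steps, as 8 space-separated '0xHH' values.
Answer: 0x76 0xEC 0xDF 0xB9 0x75 0xEA 0xD3 0xA1

Derivation:
After byte 1 (0xF1): reg=0x2A
Register before byte 2: 0x2A
After XOR with byte 0x11: 0x3B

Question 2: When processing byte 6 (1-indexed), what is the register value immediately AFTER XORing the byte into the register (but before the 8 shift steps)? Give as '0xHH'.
Register before byte 6: 0x43
Byte 6: 0xE1
0x43 XOR 0xE1 = 0xA2

Answer: 0xA2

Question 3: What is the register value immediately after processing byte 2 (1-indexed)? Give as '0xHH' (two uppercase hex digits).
Answer: 0xA1

Derivation:
After byte 1 (0xF1): reg=0x2A
After byte 2 (0x11): reg=0xA1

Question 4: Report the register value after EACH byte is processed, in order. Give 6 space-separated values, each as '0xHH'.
0x2A 0xA1 0xEA 0x14 0x43 0x67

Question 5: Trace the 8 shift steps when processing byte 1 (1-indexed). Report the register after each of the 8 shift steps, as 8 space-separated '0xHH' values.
Answer: 0x1C 0x38 0x70 0xE0 0xC7 0x89 0x15 0x2A

Derivation:
Register before byte 1: 0xFF
After XOR with byte 0xF1: 0x0E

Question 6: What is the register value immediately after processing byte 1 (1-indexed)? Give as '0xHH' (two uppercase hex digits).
Answer: 0x2A

Derivation:
After byte 1 (0xF1): reg=0x2A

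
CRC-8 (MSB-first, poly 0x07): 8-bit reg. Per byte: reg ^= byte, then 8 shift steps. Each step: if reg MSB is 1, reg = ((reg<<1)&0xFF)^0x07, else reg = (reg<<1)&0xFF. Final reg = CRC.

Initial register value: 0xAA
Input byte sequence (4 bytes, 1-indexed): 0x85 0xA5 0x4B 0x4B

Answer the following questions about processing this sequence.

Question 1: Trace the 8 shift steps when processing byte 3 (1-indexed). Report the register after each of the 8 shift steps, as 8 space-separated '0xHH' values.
After byte 1 (0x85): reg=0xCD
After byte 2 (0xA5): reg=0x1F
Register before byte 3: 0x1F
After XOR with byte 0x4B: 0x54

Answer: 0xA8 0x57 0xAE 0x5B 0xB6 0x6B 0xD6 0xAB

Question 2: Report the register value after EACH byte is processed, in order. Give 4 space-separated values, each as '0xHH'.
0xCD 0x1F 0xAB 0xAE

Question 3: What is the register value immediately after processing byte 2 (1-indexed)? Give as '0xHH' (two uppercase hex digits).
After byte 1 (0x85): reg=0xCD
After byte 2 (0xA5): reg=0x1F

Answer: 0x1F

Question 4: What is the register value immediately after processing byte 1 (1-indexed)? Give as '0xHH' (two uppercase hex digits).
After byte 1 (0x85): reg=0xCD

Answer: 0xCD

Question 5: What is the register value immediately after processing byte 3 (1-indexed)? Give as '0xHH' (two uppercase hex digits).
Answer: 0xAB

Derivation:
After byte 1 (0x85): reg=0xCD
After byte 2 (0xA5): reg=0x1F
After byte 3 (0x4B): reg=0xAB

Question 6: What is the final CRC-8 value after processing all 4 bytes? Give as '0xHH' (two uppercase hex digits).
Answer: 0xAE

Derivation:
After byte 1 (0x85): reg=0xCD
After byte 2 (0xA5): reg=0x1F
After byte 3 (0x4B): reg=0xAB
After byte 4 (0x4B): reg=0xAE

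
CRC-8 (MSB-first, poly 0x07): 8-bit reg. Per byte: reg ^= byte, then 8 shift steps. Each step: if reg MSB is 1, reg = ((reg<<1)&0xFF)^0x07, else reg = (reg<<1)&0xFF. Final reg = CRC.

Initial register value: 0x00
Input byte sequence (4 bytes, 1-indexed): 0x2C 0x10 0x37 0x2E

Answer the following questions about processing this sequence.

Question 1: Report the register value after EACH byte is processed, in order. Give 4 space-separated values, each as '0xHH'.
0xC4 0x22 0x6B 0xDC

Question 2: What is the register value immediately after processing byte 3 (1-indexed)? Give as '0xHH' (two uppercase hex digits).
After byte 1 (0x2C): reg=0xC4
After byte 2 (0x10): reg=0x22
After byte 3 (0x37): reg=0x6B

Answer: 0x6B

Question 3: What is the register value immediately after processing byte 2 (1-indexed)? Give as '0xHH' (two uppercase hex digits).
After byte 1 (0x2C): reg=0xC4
After byte 2 (0x10): reg=0x22

Answer: 0x22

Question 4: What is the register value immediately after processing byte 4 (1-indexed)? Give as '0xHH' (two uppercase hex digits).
After byte 1 (0x2C): reg=0xC4
After byte 2 (0x10): reg=0x22
After byte 3 (0x37): reg=0x6B
After byte 4 (0x2E): reg=0xDC

Answer: 0xDC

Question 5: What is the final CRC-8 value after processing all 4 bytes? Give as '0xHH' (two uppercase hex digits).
After byte 1 (0x2C): reg=0xC4
After byte 2 (0x10): reg=0x22
After byte 3 (0x37): reg=0x6B
After byte 4 (0x2E): reg=0xDC

Answer: 0xDC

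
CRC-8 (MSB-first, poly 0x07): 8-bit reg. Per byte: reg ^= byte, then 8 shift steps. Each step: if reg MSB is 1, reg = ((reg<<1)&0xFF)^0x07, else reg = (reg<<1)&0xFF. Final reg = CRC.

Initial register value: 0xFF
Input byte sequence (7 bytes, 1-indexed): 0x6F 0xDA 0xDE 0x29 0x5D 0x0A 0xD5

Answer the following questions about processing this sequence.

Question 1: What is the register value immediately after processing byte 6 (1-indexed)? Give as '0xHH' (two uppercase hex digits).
Answer: 0x61

Derivation:
After byte 1 (0x6F): reg=0xF9
After byte 2 (0xDA): reg=0xE9
After byte 3 (0xDE): reg=0x85
After byte 4 (0x29): reg=0x4D
After byte 5 (0x5D): reg=0x70
After byte 6 (0x0A): reg=0x61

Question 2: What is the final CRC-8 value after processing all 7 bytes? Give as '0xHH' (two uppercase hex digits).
After byte 1 (0x6F): reg=0xF9
After byte 2 (0xDA): reg=0xE9
After byte 3 (0xDE): reg=0x85
After byte 4 (0x29): reg=0x4D
After byte 5 (0x5D): reg=0x70
After byte 6 (0x0A): reg=0x61
After byte 7 (0xD5): reg=0x05

Answer: 0x05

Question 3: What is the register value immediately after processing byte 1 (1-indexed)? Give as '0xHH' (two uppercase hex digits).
Answer: 0xF9

Derivation:
After byte 1 (0x6F): reg=0xF9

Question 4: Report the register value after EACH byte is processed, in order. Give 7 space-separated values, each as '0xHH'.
0xF9 0xE9 0x85 0x4D 0x70 0x61 0x05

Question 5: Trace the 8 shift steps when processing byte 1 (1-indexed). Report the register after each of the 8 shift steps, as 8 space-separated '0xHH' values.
Register before byte 1: 0xFF
After XOR with byte 0x6F: 0x90

Answer: 0x27 0x4E 0x9C 0x3F 0x7E 0xFC 0xFF 0xF9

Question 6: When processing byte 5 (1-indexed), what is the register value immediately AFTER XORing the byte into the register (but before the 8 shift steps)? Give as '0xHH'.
Answer: 0x10

Derivation:
Register before byte 5: 0x4D
Byte 5: 0x5D
0x4D XOR 0x5D = 0x10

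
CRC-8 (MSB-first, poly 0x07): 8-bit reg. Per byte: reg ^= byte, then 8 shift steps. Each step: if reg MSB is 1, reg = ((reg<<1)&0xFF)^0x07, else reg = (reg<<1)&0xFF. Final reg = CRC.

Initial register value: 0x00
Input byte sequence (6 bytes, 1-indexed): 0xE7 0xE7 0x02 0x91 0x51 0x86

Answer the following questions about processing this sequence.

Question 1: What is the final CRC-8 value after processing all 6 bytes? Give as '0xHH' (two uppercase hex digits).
Answer: 0x00

Derivation:
After byte 1 (0xE7): reg=0xBB
After byte 2 (0xE7): reg=0x93
After byte 3 (0x02): reg=0xFE
After byte 4 (0x91): reg=0x0A
After byte 5 (0x51): reg=0x86
After byte 6 (0x86): reg=0x00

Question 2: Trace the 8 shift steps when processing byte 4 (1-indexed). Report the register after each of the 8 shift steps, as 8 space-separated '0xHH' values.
Answer: 0xDE 0xBB 0x71 0xE2 0xC3 0x81 0x05 0x0A

Derivation:
After byte 1 (0xE7): reg=0xBB
After byte 2 (0xE7): reg=0x93
After byte 3 (0x02): reg=0xFE
Register before byte 4: 0xFE
After XOR with byte 0x91: 0x6F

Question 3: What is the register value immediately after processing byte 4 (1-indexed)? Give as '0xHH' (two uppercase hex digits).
After byte 1 (0xE7): reg=0xBB
After byte 2 (0xE7): reg=0x93
After byte 3 (0x02): reg=0xFE
After byte 4 (0x91): reg=0x0A

Answer: 0x0A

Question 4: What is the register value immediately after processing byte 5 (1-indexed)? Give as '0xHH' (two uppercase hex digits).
After byte 1 (0xE7): reg=0xBB
After byte 2 (0xE7): reg=0x93
After byte 3 (0x02): reg=0xFE
After byte 4 (0x91): reg=0x0A
After byte 5 (0x51): reg=0x86

Answer: 0x86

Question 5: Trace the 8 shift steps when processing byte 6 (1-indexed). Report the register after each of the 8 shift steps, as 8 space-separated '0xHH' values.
Answer: 0x00 0x00 0x00 0x00 0x00 0x00 0x00 0x00

Derivation:
After byte 1 (0xE7): reg=0xBB
After byte 2 (0xE7): reg=0x93
After byte 3 (0x02): reg=0xFE
After byte 4 (0x91): reg=0x0A
After byte 5 (0x51): reg=0x86
Register before byte 6: 0x86
After XOR with byte 0x86: 0x00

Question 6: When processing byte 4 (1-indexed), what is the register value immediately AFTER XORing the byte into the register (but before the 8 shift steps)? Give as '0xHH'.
Answer: 0x6F

Derivation:
Register before byte 4: 0xFE
Byte 4: 0x91
0xFE XOR 0x91 = 0x6F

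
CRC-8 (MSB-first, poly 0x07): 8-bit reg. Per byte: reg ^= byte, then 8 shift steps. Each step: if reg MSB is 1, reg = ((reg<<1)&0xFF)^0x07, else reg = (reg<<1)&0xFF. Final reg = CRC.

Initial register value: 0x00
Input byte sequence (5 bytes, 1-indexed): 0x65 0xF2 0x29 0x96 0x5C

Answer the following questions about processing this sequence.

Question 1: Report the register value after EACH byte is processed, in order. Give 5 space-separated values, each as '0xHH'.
0x3C 0x64 0xE4 0x59 0x1B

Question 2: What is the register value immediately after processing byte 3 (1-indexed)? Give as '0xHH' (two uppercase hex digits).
Answer: 0xE4

Derivation:
After byte 1 (0x65): reg=0x3C
After byte 2 (0xF2): reg=0x64
After byte 3 (0x29): reg=0xE4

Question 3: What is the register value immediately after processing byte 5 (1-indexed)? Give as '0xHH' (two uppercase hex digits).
After byte 1 (0x65): reg=0x3C
After byte 2 (0xF2): reg=0x64
After byte 3 (0x29): reg=0xE4
After byte 4 (0x96): reg=0x59
After byte 5 (0x5C): reg=0x1B

Answer: 0x1B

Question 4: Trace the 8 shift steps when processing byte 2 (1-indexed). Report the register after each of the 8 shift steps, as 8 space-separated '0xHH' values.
After byte 1 (0x65): reg=0x3C
Register before byte 2: 0x3C
After XOR with byte 0xF2: 0xCE

Answer: 0x9B 0x31 0x62 0xC4 0x8F 0x19 0x32 0x64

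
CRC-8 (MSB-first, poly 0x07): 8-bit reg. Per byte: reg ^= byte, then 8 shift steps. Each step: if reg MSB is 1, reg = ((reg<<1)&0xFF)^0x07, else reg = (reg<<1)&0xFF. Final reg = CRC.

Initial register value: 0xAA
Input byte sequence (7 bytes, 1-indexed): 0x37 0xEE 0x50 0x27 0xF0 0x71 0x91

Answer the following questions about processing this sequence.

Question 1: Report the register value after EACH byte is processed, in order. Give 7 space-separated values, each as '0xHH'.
0xDA 0x8C 0x1A 0xB3 0xCE 0x34 0x72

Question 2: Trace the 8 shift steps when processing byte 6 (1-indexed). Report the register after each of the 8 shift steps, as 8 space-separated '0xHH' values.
After byte 1 (0x37): reg=0xDA
After byte 2 (0xEE): reg=0x8C
After byte 3 (0x50): reg=0x1A
After byte 4 (0x27): reg=0xB3
After byte 5 (0xF0): reg=0xCE
Register before byte 6: 0xCE
After XOR with byte 0x71: 0xBF

Answer: 0x79 0xF2 0xE3 0xC1 0x85 0x0D 0x1A 0x34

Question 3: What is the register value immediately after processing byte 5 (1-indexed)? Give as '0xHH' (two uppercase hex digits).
After byte 1 (0x37): reg=0xDA
After byte 2 (0xEE): reg=0x8C
After byte 3 (0x50): reg=0x1A
After byte 4 (0x27): reg=0xB3
After byte 5 (0xF0): reg=0xCE

Answer: 0xCE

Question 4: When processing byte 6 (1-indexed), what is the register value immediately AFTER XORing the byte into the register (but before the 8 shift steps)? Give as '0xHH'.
Register before byte 6: 0xCE
Byte 6: 0x71
0xCE XOR 0x71 = 0xBF

Answer: 0xBF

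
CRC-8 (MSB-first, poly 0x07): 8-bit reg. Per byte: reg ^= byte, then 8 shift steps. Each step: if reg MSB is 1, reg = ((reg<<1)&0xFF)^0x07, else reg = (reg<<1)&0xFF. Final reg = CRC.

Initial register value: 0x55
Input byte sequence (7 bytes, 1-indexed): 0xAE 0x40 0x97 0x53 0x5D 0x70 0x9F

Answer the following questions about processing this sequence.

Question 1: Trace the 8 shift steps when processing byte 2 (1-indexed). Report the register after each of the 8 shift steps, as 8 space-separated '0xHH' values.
Answer: 0x59 0xB2 0x63 0xC6 0x8B 0x11 0x22 0x44

Derivation:
After byte 1 (0xAE): reg=0xEF
Register before byte 2: 0xEF
After XOR with byte 0x40: 0xAF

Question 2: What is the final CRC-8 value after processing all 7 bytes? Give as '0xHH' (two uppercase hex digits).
Answer: 0xCE

Derivation:
After byte 1 (0xAE): reg=0xEF
After byte 2 (0x40): reg=0x44
After byte 3 (0x97): reg=0x37
After byte 4 (0x53): reg=0x3B
After byte 5 (0x5D): reg=0x35
After byte 6 (0x70): reg=0xDC
After byte 7 (0x9F): reg=0xCE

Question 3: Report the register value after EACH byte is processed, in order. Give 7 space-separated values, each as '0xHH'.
0xEF 0x44 0x37 0x3B 0x35 0xDC 0xCE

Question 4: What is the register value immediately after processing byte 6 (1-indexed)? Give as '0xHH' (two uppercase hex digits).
After byte 1 (0xAE): reg=0xEF
After byte 2 (0x40): reg=0x44
After byte 3 (0x97): reg=0x37
After byte 4 (0x53): reg=0x3B
After byte 5 (0x5D): reg=0x35
After byte 6 (0x70): reg=0xDC

Answer: 0xDC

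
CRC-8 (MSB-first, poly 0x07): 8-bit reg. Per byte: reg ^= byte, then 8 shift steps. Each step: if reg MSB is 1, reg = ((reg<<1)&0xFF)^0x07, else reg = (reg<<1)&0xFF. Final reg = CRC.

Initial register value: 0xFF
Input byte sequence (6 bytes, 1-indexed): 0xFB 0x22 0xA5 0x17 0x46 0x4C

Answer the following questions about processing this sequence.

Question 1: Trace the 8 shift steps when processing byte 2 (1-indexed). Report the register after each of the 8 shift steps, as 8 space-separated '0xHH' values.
After byte 1 (0xFB): reg=0x1C
Register before byte 2: 0x1C
After XOR with byte 0x22: 0x3E

Answer: 0x7C 0xF8 0xF7 0xE9 0xD5 0xAD 0x5D 0xBA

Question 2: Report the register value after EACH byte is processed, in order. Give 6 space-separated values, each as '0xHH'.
0x1C 0xBA 0x5D 0xF1 0x0C 0xC7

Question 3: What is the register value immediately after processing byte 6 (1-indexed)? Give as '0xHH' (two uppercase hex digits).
Answer: 0xC7

Derivation:
After byte 1 (0xFB): reg=0x1C
After byte 2 (0x22): reg=0xBA
After byte 3 (0xA5): reg=0x5D
After byte 4 (0x17): reg=0xF1
After byte 5 (0x46): reg=0x0C
After byte 6 (0x4C): reg=0xC7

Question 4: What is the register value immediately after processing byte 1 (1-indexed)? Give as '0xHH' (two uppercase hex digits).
After byte 1 (0xFB): reg=0x1C

Answer: 0x1C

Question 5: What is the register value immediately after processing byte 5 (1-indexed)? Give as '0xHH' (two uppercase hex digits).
After byte 1 (0xFB): reg=0x1C
After byte 2 (0x22): reg=0xBA
After byte 3 (0xA5): reg=0x5D
After byte 4 (0x17): reg=0xF1
After byte 5 (0x46): reg=0x0C

Answer: 0x0C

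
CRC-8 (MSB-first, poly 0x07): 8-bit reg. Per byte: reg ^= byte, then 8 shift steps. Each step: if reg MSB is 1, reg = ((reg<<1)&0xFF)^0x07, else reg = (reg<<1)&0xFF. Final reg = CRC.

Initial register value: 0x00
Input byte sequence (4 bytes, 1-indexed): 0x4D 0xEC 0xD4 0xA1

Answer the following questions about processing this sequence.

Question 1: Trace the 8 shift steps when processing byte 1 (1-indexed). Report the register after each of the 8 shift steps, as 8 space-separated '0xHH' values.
Answer: 0x9A 0x33 0x66 0xCC 0x9F 0x39 0x72 0xE4

Derivation:
Register before byte 1: 0x00
After XOR with byte 0x4D: 0x4D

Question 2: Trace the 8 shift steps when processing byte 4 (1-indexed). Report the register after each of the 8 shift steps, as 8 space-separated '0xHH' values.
After byte 1 (0x4D): reg=0xE4
After byte 2 (0xEC): reg=0x38
After byte 3 (0xD4): reg=0x8A
Register before byte 4: 0x8A
After XOR with byte 0xA1: 0x2B

Answer: 0x56 0xAC 0x5F 0xBE 0x7B 0xF6 0xEB 0xD1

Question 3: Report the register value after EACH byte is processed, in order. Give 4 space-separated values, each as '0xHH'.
0xE4 0x38 0x8A 0xD1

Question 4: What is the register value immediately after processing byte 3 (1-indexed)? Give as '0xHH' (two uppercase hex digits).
Answer: 0x8A

Derivation:
After byte 1 (0x4D): reg=0xE4
After byte 2 (0xEC): reg=0x38
After byte 3 (0xD4): reg=0x8A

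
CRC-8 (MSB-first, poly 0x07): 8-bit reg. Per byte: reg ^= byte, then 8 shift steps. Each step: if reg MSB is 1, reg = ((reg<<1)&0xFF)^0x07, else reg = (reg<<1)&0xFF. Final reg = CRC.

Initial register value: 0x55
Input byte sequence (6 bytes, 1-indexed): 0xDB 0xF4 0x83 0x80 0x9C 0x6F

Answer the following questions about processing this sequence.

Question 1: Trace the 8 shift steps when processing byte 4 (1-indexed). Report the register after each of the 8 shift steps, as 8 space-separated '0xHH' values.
Answer: 0xCE 0x9B 0x31 0x62 0xC4 0x8F 0x19 0x32

Derivation:
After byte 1 (0xDB): reg=0xA3
After byte 2 (0xF4): reg=0xA2
After byte 3 (0x83): reg=0xE7
Register before byte 4: 0xE7
After XOR with byte 0x80: 0x67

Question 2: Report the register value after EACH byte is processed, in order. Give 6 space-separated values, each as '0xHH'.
0xA3 0xA2 0xE7 0x32 0x43 0xC4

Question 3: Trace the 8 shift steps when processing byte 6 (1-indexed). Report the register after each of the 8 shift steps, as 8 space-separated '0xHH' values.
Answer: 0x58 0xB0 0x67 0xCE 0x9B 0x31 0x62 0xC4

Derivation:
After byte 1 (0xDB): reg=0xA3
After byte 2 (0xF4): reg=0xA2
After byte 3 (0x83): reg=0xE7
After byte 4 (0x80): reg=0x32
After byte 5 (0x9C): reg=0x43
Register before byte 6: 0x43
After XOR with byte 0x6F: 0x2C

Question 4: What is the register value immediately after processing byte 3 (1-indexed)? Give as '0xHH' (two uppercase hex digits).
After byte 1 (0xDB): reg=0xA3
After byte 2 (0xF4): reg=0xA2
After byte 3 (0x83): reg=0xE7

Answer: 0xE7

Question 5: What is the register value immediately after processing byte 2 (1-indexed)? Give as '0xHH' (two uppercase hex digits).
After byte 1 (0xDB): reg=0xA3
After byte 2 (0xF4): reg=0xA2

Answer: 0xA2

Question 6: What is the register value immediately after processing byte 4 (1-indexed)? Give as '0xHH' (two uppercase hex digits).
Answer: 0x32

Derivation:
After byte 1 (0xDB): reg=0xA3
After byte 2 (0xF4): reg=0xA2
After byte 3 (0x83): reg=0xE7
After byte 4 (0x80): reg=0x32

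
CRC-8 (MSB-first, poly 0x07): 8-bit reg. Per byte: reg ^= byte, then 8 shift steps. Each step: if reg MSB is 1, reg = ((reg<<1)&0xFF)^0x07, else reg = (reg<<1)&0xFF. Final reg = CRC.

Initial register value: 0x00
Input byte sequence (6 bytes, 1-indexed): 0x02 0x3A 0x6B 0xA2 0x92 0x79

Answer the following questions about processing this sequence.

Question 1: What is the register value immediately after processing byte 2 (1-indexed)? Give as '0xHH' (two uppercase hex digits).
After byte 1 (0x02): reg=0x0E
After byte 2 (0x3A): reg=0x8C

Answer: 0x8C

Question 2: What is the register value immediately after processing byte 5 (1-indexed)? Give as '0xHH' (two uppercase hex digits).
After byte 1 (0x02): reg=0x0E
After byte 2 (0x3A): reg=0x8C
After byte 3 (0x6B): reg=0xBB
After byte 4 (0xA2): reg=0x4F
After byte 5 (0x92): reg=0x1D

Answer: 0x1D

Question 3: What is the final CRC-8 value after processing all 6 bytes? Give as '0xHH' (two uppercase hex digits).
Answer: 0x3B

Derivation:
After byte 1 (0x02): reg=0x0E
After byte 2 (0x3A): reg=0x8C
After byte 3 (0x6B): reg=0xBB
After byte 4 (0xA2): reg=0x4F
After byte 5 (0x92): reg=0x1D
After byte 6 (0x79): reg=0x3B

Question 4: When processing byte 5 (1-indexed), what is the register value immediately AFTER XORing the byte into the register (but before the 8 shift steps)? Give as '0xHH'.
Answer: 0xDD

Derivation:
Register before byte 5: 0x4F
Byte 5: 0x92
0x4F XOR 0x92 = 0xDD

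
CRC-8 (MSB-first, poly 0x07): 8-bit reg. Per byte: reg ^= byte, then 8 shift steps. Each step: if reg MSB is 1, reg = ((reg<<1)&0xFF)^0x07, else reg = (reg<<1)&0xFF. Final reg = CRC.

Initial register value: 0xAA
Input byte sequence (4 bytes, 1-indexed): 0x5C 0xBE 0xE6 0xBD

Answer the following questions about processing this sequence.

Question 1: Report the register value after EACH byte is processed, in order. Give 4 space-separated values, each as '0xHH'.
0xCC 0x59 0x34 0xB6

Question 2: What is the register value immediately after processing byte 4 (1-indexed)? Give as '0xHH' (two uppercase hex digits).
After byte 1 (0x5C): reg=0xCC
After byte 2 (0xBE): reg=0x59
After byte 3 (0xE6): reg=0x34
After byte 4 (0xBD): reg=0xB6

Answer: 0xB6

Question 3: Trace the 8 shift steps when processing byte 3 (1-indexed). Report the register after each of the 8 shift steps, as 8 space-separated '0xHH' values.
After byte 1 (0x5C): reg=0xCC
After byte 2 (0xBE): reg=0x59
Register before byte 3: 0x59
After XOR with byte 0xE6: 0xBF

Answer: 0x79 0xF2 0xE3 0xC1 0x85 0x0D 0x1A 0x34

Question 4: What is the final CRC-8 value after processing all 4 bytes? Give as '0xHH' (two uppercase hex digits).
After byte 1 (0x5C): reg=0xCC
After byte 2 (0xBE): reg=0x59
After byte 3 (0xE6): reg=0x34
After byte 4 (0xBD): reg=0xB6

Answer: 0xB6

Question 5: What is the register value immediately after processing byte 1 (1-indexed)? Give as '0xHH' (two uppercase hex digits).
After byte 1 (0x5C): reg=0xCC

Answer: 0xCC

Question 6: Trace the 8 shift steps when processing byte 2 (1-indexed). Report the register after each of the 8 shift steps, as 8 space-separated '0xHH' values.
After byte 1 (0x5C): reg=0xCC
Register before byte 2: 0xCC
After XOR with byte 0xBE: 0x72

Answer: 0xE4 0xCF 0x99 0x35 0x6A 0xD4 0xAF 0x59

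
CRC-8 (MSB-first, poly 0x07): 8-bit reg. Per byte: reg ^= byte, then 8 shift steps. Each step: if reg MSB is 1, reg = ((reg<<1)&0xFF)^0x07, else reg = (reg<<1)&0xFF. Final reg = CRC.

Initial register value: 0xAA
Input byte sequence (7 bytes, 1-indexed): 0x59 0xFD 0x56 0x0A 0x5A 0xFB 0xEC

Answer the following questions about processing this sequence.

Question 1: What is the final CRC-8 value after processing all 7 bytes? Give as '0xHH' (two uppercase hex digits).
After byte 1 (0x59): reg=0xD7
After byte 2 (0xFD): reg=0xD6
After byte 3 (0x56): reg=0x89
After byte 4 (0x0A): reg=0x80
After byte 5 (0x5A): reg=0x08
After byte 6 (0xFB): reg=0xD7
After byte 7 (0xEC): reg=0xA1

Answer: 0xA1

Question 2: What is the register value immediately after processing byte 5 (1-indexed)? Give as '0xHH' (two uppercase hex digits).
Answer: 0x08

Derivation:
After byte 1 (0x59): reg=0xD7
After byte 2 (0xFD): reg=0xD6
After byte 3 (0x56): reg=0x89
After byte 4 (0x0A): reg=0x80
After byte 5 (0x5A): reg=0x08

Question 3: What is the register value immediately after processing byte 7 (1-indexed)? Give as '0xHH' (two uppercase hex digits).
Answer: 0xA1

Derivation:
After byte 1 (0x59): reg=0xD7
After byte 2 (0xFD): reg=0xD6
After byte 3 (0x56): reg=0x89
After byte 4 (0x0A): reg=0x80
After byte 5 (0x5A): reg=0x08
After byte 6 (0xFB): reg=0xD7
After byte 7 (0xEC): reg=0xA1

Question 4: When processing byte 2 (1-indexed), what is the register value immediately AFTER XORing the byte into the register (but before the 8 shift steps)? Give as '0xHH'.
Answer: 0x2A

Derivation:
Register before byte 2: 0xD7
Byte 2: 0xFD
0xD7 XOR 0xFD = 0x2A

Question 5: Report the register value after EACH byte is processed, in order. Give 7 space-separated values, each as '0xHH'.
0xD7 0xD6 0x89 0x80 0x08 0xD7 0xA1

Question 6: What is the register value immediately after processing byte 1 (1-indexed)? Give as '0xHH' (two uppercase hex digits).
Answer: 0xD7

Derivation:
After byte 1 (0x59): reg=0xD7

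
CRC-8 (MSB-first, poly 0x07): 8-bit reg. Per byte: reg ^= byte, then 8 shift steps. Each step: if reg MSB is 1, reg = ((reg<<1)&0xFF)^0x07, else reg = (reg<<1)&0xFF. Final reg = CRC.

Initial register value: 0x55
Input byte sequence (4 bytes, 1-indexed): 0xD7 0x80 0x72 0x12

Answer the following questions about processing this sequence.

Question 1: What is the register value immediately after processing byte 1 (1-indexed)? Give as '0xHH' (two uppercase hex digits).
After byte 1 (0xD7): reg=0x87

Answer: 0x87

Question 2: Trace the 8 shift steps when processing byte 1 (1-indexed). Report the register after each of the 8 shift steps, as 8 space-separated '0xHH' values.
Register before byte 1: 0x55
After XOR with byte 0xD7: 0x82

Answer: 0x03 0x06 0x0C 0x18 0x30 0x60 0xC0 0x87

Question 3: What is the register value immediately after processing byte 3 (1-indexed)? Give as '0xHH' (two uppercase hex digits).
After byte 1 (0xD7): reg=0x87
After byte 2 (0x80): reg=0x15
After byte 3 (0x72): reg=0x32

Answer: 0x32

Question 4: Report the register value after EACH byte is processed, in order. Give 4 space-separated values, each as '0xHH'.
0x87 0x15 0x32 0xE0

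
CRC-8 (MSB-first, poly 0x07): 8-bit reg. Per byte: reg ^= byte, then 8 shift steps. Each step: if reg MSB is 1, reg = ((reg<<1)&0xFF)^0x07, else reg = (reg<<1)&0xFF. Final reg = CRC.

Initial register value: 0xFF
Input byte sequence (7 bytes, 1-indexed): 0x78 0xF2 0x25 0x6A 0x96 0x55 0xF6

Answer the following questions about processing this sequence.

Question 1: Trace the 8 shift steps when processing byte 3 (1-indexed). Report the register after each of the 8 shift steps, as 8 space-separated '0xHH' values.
After byte 1 (0x78): reg=0x9C
After byte 2 (0xF2): reg=0x0D
Register before byte 3: 0x0D
After XOR with byte 0x25: 0x28

Answer: 0x50 0xA0 0x47 0x8E 0x1B 0x36 0x6C 0xD8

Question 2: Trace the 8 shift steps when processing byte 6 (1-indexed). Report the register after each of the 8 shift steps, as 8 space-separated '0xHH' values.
Answer: 0xB1 0x65 0xCA 0x93 0x21 0x42 0x84 0x0F

Derivation:
After byte 1 (0x78): reg=0x9C
After byte 2 (0xF2): reg=0x0D
After byte 3 (0x25): reg=0xD8
After byte 4 (0x6A): reg=0x17
After byte 5 (0x96): reg=0x8E
Register before byte 6: 0x8E
After XOR with byte 0x55: 0xDB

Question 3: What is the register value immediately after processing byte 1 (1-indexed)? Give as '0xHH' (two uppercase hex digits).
After byte 1 (0x78): reg=0x9C

Answer: 0x9C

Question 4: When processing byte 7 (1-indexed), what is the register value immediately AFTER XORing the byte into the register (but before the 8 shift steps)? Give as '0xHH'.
Answer: 0xF9

Derivation:
Register before byte 7: 0x0F
Byte 7: 0xF6
0x0F XOR 0xF6 = 0xF9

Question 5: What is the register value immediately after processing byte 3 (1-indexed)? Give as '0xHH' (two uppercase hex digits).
After byte 1 (0x78): reg=0x9C
After byte 2 (0xF2): reg=0x0D
After byte 3 (0x25): reg=0xD8

Answer: 0xD8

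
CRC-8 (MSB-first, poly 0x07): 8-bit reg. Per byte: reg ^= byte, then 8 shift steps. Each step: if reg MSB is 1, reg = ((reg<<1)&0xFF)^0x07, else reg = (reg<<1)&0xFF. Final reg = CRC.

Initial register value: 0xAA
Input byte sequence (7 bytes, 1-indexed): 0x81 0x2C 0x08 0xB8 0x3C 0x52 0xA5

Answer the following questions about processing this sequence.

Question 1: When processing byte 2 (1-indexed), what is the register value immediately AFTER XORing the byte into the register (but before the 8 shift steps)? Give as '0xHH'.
Answer: 0xFD

Derivation:
Register before byte 2: 0xD1
Byte 2: 0x2C
0xD1 XOR 0x2C = 0xFD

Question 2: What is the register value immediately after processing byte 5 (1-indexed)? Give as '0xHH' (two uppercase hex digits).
After byte 1 (0x81): reg=0xD1
After byte 2 (0x2C): reg=0xFD
After byte 3 (0x08): reg=0xC5
After byte 4 (0xB8): reg=0x74
After byte 5 (0x3C): reg=0xFF

Answer: 0xFF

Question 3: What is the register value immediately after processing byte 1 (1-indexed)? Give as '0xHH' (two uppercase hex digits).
After byte 1 (0x81): reg=0xD1

Answer: 0xD1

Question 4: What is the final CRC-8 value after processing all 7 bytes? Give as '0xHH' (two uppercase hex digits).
Answer: 0x83

Derivation:
After byte 1 (0x81): reg=0xD1
After byte 2 (0x2C): reg=0xFD
After byte 3 (0x08): reg=0xC5
After byte 4 (0xB8): reg=0x74
After byte 5 (0x3C): reg=0xFF
After byte 6 (0x52): reg=0x4A
After byte 7 (0xA5): reg=0x83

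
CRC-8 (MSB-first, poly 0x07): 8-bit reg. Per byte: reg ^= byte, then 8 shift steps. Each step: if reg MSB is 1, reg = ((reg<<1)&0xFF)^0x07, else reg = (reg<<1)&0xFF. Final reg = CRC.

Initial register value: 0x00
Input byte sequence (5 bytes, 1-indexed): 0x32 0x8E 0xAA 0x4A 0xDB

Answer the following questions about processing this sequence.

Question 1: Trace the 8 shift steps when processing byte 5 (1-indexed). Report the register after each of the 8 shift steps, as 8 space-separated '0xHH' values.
Answer: 0x24 0x48 0x90 0x27 0x4E 0x9C 0x3F 0x7E

Derivation:
After byte 1 (0x32): reg=0x9E
After byte 2 (0x8E): reg=0x70
After byte 3 (0xAA): reg=0x08
After byte 4 (0x4A): reg=0xC9
Register before byte 5: 0xC9
After XOR with byte 0xDB: 0x12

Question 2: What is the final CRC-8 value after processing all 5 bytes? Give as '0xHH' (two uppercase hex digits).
Answer: 0x7E

Derivation:
After byte 1 (0x32): reg=0x9E
After byte 2 (0x8E): reg=0x70
After byte 3 (0xAA): reg=0x08
After byte 4 (0x4A): reg=0xC9
After byte 5 (0xDB): reg=0x7E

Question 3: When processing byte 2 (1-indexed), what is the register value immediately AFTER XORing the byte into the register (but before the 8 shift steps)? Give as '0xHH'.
Answer: 0x10

Derivation:
Register before byte 2: 0x9E
Byte 2: 0x8E
0x9E XOR 0x8E = 0x10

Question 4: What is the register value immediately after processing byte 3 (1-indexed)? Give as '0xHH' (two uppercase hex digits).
After byte 1 (0x32): reg=0x9E
After byte 2 (0x8E): reg=0x70
After byte 3 (0xAA): reg=0x08

Answer: 0x08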